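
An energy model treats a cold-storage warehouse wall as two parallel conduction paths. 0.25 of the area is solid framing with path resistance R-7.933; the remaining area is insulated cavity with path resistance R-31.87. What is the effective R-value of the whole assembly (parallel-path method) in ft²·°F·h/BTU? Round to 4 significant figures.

18.17 ft²·°F·h/BTU

U_eff = 0.75/31.87 + 0.25/7.933 = 0.023533 + 0.031514 = 0.055047
R_eff = 1/U_eff = 18.166 ft²·°F·h/BTU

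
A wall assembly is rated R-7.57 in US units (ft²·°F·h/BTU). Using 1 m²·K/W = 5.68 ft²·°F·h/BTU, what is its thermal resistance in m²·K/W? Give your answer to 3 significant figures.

R_SI = 7.57/5.68 = 1.333

1.33 m²·K/W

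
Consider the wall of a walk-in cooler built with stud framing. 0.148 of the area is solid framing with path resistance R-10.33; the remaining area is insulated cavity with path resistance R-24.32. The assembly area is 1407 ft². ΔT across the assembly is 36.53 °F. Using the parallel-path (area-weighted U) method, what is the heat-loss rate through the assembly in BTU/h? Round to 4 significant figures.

2537 BTU/h

U_eff = 0.852/24.32 + 0.148/10.33 = 0.035033 + 0.014327 = 0.04936
R_eff = 1/U_eff = 20.259 ft²·°F·h/BTU
Q = 1407 × 36.53 / 20.259 = 2537 BTU/h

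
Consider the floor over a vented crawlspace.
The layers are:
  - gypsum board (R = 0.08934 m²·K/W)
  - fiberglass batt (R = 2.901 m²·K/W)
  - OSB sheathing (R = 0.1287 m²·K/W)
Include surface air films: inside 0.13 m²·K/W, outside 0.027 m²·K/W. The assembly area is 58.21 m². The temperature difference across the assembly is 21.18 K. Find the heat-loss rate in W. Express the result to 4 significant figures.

376.3 W

R_total = 0.13 + 0.08934 + 2.901 + 0.1287 + 0.027 = 3.276 m²·K/W
Q = A·ΔT/R = 58.21 × 21.18 / 3.276 = 376.33 W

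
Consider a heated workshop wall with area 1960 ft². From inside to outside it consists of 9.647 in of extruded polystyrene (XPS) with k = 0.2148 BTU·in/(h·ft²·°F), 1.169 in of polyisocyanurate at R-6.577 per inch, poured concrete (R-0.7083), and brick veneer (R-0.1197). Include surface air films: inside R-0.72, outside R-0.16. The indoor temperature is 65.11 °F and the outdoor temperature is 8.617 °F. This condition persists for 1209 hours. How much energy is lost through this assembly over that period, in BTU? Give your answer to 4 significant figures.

2465000 BTU

9.647/0.2148 = 44.912
1.169 × 6.577 = 7.6885
R_total = 0.72 + 44.912 + 7.6885 + 0.7083 + 0.1197 + 0.16 = 54.308 ft²·°F·h/BTU
Q = 1960 × (65.11 − 8.617) / 54.308 = 2038.9 BTU/h
E = 2038.9 × 1209 = 2465000 BTU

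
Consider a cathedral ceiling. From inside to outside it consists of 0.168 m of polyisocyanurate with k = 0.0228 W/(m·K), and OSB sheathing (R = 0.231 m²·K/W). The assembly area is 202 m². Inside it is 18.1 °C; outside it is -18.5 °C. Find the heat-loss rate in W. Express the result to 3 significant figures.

973 W

0.168/0.0228 = 7.368
R_total = 7.368 + 0.231 = 7.599 m²·K/W
Q = A·ΔT/R = 202 × (18.1 − (-18.5)) / 7.599 = 972.9 W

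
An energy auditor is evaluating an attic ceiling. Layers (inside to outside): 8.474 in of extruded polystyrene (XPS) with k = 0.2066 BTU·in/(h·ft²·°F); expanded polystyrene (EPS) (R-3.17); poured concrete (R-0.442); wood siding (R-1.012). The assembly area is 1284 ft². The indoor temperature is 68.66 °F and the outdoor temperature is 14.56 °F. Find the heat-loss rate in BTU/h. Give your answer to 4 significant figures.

1522 BTU/h

8.474/0.2066 = 41.016
R_total = 41.016 + 3.17 + 0.442 + 1.012 = 45.64 ft²·°F·h/BTU
Q = A·ΔT/R = 1284 × (68.66 − 14.56) / 45.64 = 1522 BTU/h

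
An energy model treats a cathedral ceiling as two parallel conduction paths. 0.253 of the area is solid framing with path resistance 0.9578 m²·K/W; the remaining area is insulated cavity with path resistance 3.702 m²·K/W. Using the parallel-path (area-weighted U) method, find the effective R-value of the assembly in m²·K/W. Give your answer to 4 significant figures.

U_eff = 0.747/3.702 + 0.253/0.9578 = 0.20178 + 0.26415 = 0.46593
R_eff = 1/U_eff = 2.1462 m²·K/W

2.146 m²·K/W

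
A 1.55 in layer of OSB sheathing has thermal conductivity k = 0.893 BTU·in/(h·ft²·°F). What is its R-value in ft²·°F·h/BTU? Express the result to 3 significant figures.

R = L/k = 1.55/0.893 = 1.736 ft²·°F·h/BTU

1.74 ft²·°F·h/BTU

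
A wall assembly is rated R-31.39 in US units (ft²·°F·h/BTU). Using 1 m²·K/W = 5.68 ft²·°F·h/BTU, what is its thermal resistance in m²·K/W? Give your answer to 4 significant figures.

R_SI = 31.39/5.68 = 5.5264

5.526 m²·K/W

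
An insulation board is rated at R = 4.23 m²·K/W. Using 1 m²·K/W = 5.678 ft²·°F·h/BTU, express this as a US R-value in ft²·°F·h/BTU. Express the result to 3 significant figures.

R_US = 4.23 × 5.678 = 24.02

24.0 ft²·°F·h/BTU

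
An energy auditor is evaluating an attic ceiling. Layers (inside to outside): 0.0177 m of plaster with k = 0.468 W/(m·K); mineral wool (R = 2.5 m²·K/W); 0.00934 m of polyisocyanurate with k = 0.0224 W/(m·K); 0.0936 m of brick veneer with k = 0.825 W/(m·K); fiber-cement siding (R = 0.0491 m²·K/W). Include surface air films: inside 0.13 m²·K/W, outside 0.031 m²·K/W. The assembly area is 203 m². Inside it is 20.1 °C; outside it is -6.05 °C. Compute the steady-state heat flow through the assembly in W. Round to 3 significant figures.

0.0177/0.468 = 0.03782
0.00934/0.0224 = 0.417
0.0936/0.825 = 0.1135
R_total = 0.13 + 0.03782 + 2.5 + 0.417 + 0.1135 + 0.0491 + 0.031 = 3.278 m²·K/W
Q = A·ΔT/R = 203 × (20.1 − (-6.05)) / 3.278 = 1619 W

1620 W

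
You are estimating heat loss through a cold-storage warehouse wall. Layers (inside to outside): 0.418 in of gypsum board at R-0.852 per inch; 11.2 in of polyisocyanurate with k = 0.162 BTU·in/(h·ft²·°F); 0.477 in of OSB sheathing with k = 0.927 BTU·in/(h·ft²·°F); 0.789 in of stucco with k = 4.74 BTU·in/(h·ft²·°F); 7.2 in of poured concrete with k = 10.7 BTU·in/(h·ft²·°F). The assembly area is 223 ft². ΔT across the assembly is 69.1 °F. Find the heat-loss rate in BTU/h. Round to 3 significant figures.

218 BTU/h

0.418 × 0.852 = 0.3561
11.2/0.162 = 69.14
0.477/0.927 = 0.5146
0.789/4.74 = 0.1665
7.2/10.7 = 0.6729
R_total = 0.3561 + 69.14 + 0.5146 + 0.1665 + 0.6729 = 70.85 ft²·°F·h/BTU
Q = A·ΔT/R = 223 × 69.1 / 70.85 = 217.5 BTU/h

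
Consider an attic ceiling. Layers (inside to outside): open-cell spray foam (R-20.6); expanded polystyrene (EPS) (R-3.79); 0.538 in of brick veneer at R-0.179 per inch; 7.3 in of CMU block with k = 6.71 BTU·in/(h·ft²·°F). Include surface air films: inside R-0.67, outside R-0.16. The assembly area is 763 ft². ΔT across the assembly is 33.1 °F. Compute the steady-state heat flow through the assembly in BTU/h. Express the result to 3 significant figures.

0.538 × 0.179 = 0.0963
7.3/6.71 = 1.088
R_total = 0.67 + 20.6 + 3.79 + 0.0963 + 1.088 + 0.16 = 26.4 ft²·°F·h/BTU
Q = A·ΔT/R = 763 × 33.1 / 26.4 = 956.5 BTU/h

956 BTU/h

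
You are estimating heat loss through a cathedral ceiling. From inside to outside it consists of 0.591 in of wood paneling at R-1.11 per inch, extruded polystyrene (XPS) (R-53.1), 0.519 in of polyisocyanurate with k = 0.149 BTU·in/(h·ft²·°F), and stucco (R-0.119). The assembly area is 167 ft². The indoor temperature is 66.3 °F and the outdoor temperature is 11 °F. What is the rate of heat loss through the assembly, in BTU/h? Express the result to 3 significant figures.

161 BTU/h

0.591 × 1.11 = 0.656
0.519/0.149 = 3.483
R_total = 0.656 + 53.1 + 3.483 + 0.119 = 57.36 ft²·°F·h/BTU
Q = A·ΔT/R = 167 × (66.3 − 11) / 57.36 = 161 BTU/h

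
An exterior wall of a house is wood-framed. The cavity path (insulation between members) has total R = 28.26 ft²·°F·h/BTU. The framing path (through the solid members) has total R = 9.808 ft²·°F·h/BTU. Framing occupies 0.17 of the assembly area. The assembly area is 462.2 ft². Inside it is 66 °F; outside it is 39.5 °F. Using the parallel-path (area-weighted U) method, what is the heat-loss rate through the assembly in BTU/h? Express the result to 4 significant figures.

U_eff = 0.83/28.26 + 0.17/9.808 = 0.02937 + 0.017333 = 0.046703
R_eff = 1/U_eff = 21.412 ft²·°F·h/BTU
Q = 462.2 × (66 − 39.5) / 21.412 = 572.03 BTU/h

572.0 BTU/h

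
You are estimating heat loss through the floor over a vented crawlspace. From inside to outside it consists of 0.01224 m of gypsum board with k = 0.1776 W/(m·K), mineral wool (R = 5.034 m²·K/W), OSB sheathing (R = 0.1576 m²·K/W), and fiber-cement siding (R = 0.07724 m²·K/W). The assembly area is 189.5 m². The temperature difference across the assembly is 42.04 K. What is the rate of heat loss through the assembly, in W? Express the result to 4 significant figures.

1492 W

0.01224/0.1776 = 0.068919
R_total = 0.068919 + 5.034 + 0.1576 + 0.07724 = 5.3378 m²·K/W
Q = A·ΔT/R = 189.5 × 42.04 / 5.3378 = 1492.5 W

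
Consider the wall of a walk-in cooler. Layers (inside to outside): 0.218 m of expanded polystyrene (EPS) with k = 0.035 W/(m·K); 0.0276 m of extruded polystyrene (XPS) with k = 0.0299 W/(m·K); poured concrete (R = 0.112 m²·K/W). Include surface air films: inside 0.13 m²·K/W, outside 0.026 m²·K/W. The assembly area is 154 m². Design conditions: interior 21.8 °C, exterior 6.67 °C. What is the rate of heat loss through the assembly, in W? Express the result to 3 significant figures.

0.218/0.035 = 6.229
0.0276/0.0299 = 0.9231
R_total = 0.13 + 6.229 + 0.9231 + 0.112 + 0.026 = 7.42 m²·K/W
Q = A·ΔT/R = 154 × (21.8 − 6.67) / 7.42 = 314 W

314 W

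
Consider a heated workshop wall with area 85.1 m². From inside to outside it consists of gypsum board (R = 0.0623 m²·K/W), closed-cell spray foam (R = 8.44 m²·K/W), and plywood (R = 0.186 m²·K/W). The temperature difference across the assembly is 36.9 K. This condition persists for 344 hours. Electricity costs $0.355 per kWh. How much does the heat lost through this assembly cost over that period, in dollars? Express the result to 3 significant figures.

R_total = 0.0623 + 8.44 + 0.186 = 8.688 m²·K/W
Q = 85.1 × 36.9 / 8.688 = 361.4 W
E = 361.4 W × 344 h / 1000 = 124.3 kWh
Cost = 124.3 × 0.355 = $44.14

44.1 dollars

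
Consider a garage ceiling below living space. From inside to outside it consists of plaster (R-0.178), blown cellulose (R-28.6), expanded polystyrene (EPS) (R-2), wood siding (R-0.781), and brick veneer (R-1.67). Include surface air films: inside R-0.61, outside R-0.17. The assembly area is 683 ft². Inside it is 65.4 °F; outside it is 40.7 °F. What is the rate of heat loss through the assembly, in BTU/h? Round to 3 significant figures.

R_total = 0.61 + 0.178 + 28.6 + 2 + 0.781 + 1.67 + 0.17 = 34.01 ft²·°F·h/BTU
Q = A·ΔT/R = 683 × (65.4 − 40.7) / 34.01 = 496 BTU/h

496 BTU/h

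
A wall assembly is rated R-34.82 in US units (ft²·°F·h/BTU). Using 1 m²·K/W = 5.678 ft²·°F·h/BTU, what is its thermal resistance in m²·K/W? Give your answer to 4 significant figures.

R_SI = 34.82/5.678 = 6.1324

6.132 m²·K/W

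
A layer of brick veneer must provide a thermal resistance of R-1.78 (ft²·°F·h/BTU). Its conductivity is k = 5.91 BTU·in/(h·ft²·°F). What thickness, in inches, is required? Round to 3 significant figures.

L = R × k = 1.78 × 5.91 = 10.52 in

10.5 in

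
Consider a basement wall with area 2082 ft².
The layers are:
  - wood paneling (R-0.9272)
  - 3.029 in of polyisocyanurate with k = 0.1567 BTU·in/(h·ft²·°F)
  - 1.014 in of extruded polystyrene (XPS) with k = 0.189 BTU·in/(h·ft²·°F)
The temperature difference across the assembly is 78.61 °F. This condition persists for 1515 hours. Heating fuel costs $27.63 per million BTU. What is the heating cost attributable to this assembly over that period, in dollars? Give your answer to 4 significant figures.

3.029/0.1567 = 19.33
1.014/0.189 = 5.3651
R_total = 0.9272 + 19.33 + 5.3651 = 25.622 ft²·°F·h/BTU
Q = 2082 × 78.61 / 25.622 = 6387.7 BTU/h
E = 6387.7 × 1515 = 9677300 BTU
Cost = 9677300/10⁶ × 27.63 = $267.38

267.4 dollars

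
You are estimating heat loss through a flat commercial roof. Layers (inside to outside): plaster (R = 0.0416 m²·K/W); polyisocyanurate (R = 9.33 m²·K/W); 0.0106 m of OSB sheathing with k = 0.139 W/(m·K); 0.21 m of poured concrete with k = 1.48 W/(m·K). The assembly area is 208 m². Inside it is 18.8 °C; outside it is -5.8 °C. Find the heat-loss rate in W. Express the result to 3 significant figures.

0.0106/0.139 = 0.07626
0.21/1.48 = 0.1419
R_total = 0.0416 + 9.33 + 0.07626 + 0.1419 = 9.59 m²·K/W
Q = A·ΔT/R = 208 × (18.8 − (-5.8)) / 9.59 = 533.6 W

534 W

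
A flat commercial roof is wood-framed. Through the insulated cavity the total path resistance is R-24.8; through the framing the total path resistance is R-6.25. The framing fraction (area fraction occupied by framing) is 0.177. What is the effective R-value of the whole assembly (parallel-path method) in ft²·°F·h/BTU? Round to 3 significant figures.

U_eff = 0.823/24.8 + 0.177/6.25 = 0.03319 + 0.02832 = 0.06151
R_eff = 1/U_eff = 16.26 ft²·°F·h/BTU

16.3 ft²·°F·h/BTU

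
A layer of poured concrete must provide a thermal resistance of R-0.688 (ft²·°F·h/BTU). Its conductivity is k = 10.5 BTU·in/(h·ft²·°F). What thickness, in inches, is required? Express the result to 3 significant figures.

L = R × k = 0.688 × 10.5 = 7.224 in

7.22 in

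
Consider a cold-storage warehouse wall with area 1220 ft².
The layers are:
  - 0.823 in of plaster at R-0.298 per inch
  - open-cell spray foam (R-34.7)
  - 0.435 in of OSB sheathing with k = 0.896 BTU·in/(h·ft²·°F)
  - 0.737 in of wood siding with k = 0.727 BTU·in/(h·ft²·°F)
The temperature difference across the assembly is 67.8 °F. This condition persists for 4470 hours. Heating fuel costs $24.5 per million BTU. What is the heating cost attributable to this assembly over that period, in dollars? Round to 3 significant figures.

249 dollars

0.823 × 0.298 = 0.2453
0.435/0.896 = 0.4855
0.737/0.727 = 1.014
R_total = 0.2453 + 34.7 + 0.4855 + 1.014 = 36.44 ft²·°F·h/BTU
Q = 1220 × 67.8 / 36.44 = 2270 BTU/h
E = 2270 × 4470 = 10150000 BTU
Cost = 10150000/10⁶ × 24.5 = $248.6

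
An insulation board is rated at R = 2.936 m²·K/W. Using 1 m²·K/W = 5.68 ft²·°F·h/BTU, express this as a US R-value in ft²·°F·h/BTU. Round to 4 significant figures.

R_US = 2.936 × 5.68 = 16.676

16.68 ft²·°F·h/BTU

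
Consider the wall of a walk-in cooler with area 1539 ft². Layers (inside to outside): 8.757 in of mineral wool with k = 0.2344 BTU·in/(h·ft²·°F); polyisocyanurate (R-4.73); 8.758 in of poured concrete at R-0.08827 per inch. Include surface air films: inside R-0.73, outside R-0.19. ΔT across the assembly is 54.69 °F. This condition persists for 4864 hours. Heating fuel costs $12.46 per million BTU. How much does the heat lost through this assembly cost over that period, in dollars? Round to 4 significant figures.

116.5 dollars

8.757/0.2344 = 37.359
8.758 × 0.08827 = 0.77307
R_total = 0.73 + 37.359 + 4.73 + 0.77307 + 0.19 = 43.782 ft²·°F·h/BTU
Q = 1539 × 54.69 / 43.782 = 1922.4 BTU/h
E = 1922.4 × 4864 = 9350600 BTU
Cost = 9350600/10⁶ × 12.46 = $116.51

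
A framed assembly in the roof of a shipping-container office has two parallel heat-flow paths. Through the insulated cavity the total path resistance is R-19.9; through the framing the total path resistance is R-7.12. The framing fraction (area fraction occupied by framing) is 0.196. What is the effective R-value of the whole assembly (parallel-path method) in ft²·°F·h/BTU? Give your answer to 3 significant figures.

14.7 ft²·°F·h/BTU

U_eff = 0.804/19.9 + 0.196/7.12 = 0.0404 + 0.02753 = 0.06793
R_eff = 1/U_eff = 14.72 ft²·°F·h/BTU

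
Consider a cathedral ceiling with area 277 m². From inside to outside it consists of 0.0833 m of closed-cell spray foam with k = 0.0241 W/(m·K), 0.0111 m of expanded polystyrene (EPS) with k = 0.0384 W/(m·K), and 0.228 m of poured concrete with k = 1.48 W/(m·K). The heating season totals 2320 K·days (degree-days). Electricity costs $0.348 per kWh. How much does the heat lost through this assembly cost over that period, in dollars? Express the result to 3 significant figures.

1380 dollars

0.0833/0.0241 = 3.456
0.0111/0.0384 = 0.2891
0.228/1.48 = 0.1541
R_total = 3.456 + 0.2891 + 0.1541 = 3.9 m²·K/W
E = A × HDD × 24 / R / 1000 = 277 × 2320 × 24 / 3.9 / 1000 = 3955 kWh
Cost = 3955 × 0.348 = $1376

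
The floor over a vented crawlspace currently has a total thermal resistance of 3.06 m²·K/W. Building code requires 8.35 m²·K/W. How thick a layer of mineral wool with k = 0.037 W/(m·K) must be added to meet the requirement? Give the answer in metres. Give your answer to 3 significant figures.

ΔR = 8.35 − 3.06 = 5.29 m²·K/W
L = ΔR × k = 5.29 × 0.037 = 0.1957 m

0.196 m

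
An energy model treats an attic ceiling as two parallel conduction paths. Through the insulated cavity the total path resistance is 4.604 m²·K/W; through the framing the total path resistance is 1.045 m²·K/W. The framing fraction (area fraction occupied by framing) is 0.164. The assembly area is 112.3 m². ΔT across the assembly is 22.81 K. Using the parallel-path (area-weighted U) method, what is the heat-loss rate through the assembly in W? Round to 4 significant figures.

867.1 W

U_eff = 0.836/4.604 + 0.164/1.045 = 0.18158 + 0.15694 = 0.33852
R_eff = 1/U_eff = 2.954 m²·K/W
Q = 112.3 × 22.81 / 2.954 = 867.14 W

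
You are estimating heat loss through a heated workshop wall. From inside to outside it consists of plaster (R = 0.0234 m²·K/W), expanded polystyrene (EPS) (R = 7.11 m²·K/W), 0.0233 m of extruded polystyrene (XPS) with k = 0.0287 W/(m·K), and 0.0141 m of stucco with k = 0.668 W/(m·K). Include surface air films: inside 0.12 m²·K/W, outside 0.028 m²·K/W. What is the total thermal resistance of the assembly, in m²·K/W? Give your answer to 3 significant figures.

0.0233/0.0287 = 0.8118
0.0141/0.668 = 0.02111
R_total = 0.12 + 0.0234 + 7.11 + 0.8118 + 0.02111 + 0.028 = 8.114 m²·K/W

8.11 m²·K/W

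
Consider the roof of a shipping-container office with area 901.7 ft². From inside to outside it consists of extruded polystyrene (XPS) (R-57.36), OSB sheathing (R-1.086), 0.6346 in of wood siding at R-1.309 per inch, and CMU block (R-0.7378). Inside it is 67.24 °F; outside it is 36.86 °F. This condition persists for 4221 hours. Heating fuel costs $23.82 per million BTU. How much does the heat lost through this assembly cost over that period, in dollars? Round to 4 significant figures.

0.6346 × 1.309 = 0.83069
R_total = 57.36 + 1.086 + 0.83069 + 0.7378 = 60.014 ft²·°F·h/BTU
Q = 901.7 × (67.24 − 36.86) / 60.014 = 456.45 BTU/h
E = 456.45 × 4221 = 1926700 BTU
Cost = 1926700/10⁶ × 23.82 = $45.893

45.89 dollars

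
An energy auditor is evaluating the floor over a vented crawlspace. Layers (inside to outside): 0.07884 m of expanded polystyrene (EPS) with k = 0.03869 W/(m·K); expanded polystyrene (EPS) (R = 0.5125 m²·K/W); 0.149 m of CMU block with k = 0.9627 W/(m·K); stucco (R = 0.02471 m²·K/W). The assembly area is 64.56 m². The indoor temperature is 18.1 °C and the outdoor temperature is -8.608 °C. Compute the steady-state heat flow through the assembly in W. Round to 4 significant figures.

631.7 W

0.07884/0.03869 = 2.0377
0.149/0.9627 = 0.15477
R_total = 2.0377 + 0.5125 + 0.15477 + 0.02471 = 2.7297 m²·K/W
Q = A·ΔT/R = 64.56 × (18.1 − (-8.608)) / 2.7297 = 631.67 W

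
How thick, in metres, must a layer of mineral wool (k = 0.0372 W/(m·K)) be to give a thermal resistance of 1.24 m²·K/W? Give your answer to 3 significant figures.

L = R·k = 1.24 × 0.0372 = 0.04613 m

0.0461 m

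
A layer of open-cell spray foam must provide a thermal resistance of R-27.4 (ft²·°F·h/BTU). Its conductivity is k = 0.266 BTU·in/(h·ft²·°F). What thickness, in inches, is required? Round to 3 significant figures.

L = R × k = 27.4 × 0.266 = 7.288 in

7.29 in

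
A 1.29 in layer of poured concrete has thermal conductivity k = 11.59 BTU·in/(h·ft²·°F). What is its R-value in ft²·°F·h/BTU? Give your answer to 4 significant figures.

0.1113 ft²·°F·h/BTU

R = L/k = 1.29/11.59 = 0.1113 ft²·°F·h/BTU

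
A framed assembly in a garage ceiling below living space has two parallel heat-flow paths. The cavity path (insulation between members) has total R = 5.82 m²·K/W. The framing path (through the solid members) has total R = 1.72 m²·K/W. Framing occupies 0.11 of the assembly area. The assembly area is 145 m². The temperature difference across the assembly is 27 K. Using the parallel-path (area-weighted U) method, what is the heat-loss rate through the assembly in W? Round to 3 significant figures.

849 W

U_eff = 0.89/5.82 + 0.11/1.72 = 0.1529 + 0.06395 = 0.2169
R_eff = 1/U_eff = 4.611 m²·K/W
Q = 145 × 27 / 4.611 = 849.1 W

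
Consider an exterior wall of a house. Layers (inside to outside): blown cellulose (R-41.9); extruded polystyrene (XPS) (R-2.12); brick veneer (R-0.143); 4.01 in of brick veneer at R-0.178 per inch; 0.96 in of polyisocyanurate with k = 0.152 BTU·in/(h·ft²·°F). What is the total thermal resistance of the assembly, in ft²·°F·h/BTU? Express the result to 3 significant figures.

51.2 ft²·°F·h/BTU

4.01 × 0.178 = 0.7138
0.96/0.152 = 6.316
R_total = 41.9 + 2.12 + 0.143 + 0.7138 + 6.316 = 51.19 ft²·°F·h/BTU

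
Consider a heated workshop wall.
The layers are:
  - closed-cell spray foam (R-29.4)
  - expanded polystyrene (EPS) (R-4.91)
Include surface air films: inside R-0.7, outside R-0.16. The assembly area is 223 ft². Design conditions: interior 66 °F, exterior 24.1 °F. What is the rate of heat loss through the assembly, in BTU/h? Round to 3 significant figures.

266 BTU/h

R_total = 0.7 + 29.4 + 4.91 + 0.16 = 35.17 ft²·°F·h/BTU
Q = A·ΔT/R = 223 × (66 − 24.1) / 35.17 = 265.7 BTU/h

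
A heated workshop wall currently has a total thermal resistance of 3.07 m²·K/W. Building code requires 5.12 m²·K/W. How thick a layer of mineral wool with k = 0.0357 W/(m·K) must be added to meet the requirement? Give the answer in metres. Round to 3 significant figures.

0.0732 m

ΔR = 5.12 − 3.07 = 2.05 m²·K/W
L = ΔR × k = 2.05 × 0.0357 = 0.07319 m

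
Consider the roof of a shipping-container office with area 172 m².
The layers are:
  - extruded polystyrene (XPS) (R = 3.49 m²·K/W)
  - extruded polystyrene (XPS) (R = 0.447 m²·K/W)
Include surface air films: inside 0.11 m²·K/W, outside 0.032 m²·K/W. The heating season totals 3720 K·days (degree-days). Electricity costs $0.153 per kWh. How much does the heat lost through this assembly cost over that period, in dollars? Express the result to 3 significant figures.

576 dollars

R_total = 0.11 + 3.49 + 0.447 + 0.032 = 4.079 m²·K/W
E = A × HDD × 24 / R / 1000 = 172 × 3720 × 24 / 4.079 / 1000 = 3765 kWh
Cost = 3765 × 0.153 = $576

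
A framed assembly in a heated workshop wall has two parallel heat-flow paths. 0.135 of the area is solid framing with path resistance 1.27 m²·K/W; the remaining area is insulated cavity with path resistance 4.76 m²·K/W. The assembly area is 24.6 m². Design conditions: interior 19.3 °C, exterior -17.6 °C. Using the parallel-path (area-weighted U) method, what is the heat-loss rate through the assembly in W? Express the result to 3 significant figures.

261 W

U_eff = 0.865/4.76 + 0.135/1.27 = 0.1817 + 0.1063 = 0.288
R_eff = 1/U_eff = 3.472 m²·K/W
Q = 24.6 × (19.3 − (-17.6)) / 3.472 = 261.4 W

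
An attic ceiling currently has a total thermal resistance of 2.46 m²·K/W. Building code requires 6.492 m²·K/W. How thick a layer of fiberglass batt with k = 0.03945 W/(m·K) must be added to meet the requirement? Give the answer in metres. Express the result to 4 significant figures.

ΔR = 6.492 − 2.46 = 4.032 m²·K/W
L = ΔR × k = 4.032 × 0.03945 = 0.15906 m

0.1591 m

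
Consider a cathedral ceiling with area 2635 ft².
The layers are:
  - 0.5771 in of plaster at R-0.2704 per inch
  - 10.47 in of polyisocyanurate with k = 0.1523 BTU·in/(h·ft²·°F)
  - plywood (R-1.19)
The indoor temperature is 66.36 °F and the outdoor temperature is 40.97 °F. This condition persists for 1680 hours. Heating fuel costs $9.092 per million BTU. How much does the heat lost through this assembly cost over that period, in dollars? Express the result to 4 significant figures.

14.58 dollars

0.5771 × 0.2704 = 0.15605
10.47/0.1523 = 68.746
R_total = 0.15605 + 68.746 + 1.19 = 70.092 ft²·°F·h/BTU
Q = 2635 × (66.36 − 40.97) / 70.092 = 954.5 BTU/h
E = 954.5 × 1680 = 1603600 BTU
Cost = 1603600/10⁶ × 9.092 = $14.58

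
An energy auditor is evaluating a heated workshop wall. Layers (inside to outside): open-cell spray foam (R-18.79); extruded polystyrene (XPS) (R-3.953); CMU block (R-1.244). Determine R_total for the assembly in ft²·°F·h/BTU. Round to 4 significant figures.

R_total = 18.79 + 3.953 + 1.244 = 23.987 ft²·°F·h/BTU

23.99 ft²·°F·h/BTU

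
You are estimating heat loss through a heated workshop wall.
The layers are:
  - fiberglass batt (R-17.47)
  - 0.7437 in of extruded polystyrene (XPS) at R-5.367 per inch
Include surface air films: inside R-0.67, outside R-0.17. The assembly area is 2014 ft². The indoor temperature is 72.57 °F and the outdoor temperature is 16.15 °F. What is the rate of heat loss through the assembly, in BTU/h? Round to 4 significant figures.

5095 BTU/h

0.7437 × 5.367 = 3.9914
R_total = 0.67 + 17.47 + 3.9914 + 0.17 = 22.301 ft²·°F·h/BTU
Q = A·ΔT/R = 2014 × (72.57 − 16.15) / 22.301 = 5095.2 BTU/h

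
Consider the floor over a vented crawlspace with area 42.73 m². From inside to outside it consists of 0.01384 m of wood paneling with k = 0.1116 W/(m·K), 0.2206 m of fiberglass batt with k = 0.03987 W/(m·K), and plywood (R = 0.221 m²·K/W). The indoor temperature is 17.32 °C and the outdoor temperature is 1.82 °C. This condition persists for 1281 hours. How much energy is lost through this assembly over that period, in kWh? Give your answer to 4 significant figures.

144.3 kWh

0.01384/0.1116 = 0.12401
0.2206/0.03987 = 5.533
R_total = 0.12401 + 5.533 + 0.221 = 5.878 m²·K/W
Q = 42.73 × (17.32 − 1.82) / 5.878 = 112.68 W
E = 112.68 W × 1281 h / 1000 = 144.34 kWh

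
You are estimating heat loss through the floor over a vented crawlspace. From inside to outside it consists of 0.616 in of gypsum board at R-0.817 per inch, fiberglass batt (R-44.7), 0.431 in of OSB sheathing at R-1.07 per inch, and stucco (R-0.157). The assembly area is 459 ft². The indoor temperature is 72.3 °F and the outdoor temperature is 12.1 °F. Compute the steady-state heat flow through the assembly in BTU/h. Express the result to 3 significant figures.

0.616 × 0.817 = 0.5033
0.431 × 1.07 = 0.4612
R_total = 0.5033 + 44.7 + 0.4612 + 0.157 = 45.82 ft²·°F·h/BTU
Q = A·ΔT/R = 459 × (72.3 − 12.1) / 45.82 = 603 BTU/h

603 BTU/h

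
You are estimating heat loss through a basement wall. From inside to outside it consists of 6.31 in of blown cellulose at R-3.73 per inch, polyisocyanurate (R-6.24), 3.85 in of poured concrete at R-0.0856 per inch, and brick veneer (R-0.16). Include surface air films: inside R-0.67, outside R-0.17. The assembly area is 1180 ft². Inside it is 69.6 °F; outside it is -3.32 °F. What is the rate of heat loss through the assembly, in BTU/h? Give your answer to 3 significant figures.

2770 BTU/h

6.31 × 3.73 = 23.54
3.85 × 0.0856 = 0.3296
R_total = 0.67 + 23.54 + 6.24 + 0.3296 + 0.16 + 0.17 = 31.11 ft²·°F·h/BTU
Q = A·ΔT/R = 1180 × (69.6 − (-3.32)) / 31.11 = 2766 BTU/h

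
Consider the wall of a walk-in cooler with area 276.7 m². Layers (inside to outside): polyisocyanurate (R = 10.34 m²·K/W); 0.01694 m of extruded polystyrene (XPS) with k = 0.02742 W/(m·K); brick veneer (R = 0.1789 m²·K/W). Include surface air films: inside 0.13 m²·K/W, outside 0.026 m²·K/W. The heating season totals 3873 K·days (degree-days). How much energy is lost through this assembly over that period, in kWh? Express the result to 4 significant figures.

2278 kWh

0.01694/0.02742 = 0.6178
R_total = 0.13 + 10.34 + 0.6178 + 0.1789 + 0.026 = 11.293 m²·K/W
E = A × HDD × 24 / R / 1000 = 276.7 × 3873 × 24 / 11.293 / 1000 = 2277.6 kWh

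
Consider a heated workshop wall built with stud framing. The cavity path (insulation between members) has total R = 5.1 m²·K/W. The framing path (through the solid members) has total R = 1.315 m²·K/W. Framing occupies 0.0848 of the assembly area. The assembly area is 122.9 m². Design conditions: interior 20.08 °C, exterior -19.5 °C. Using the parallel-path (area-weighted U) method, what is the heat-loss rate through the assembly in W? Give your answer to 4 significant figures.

U_eff = 0.9152/5.1 + 0.0848/1.315 = 0.17945 + 0.064487 = 0.24394
R_eff = 1/U_eff = 4.0994 m²·K/W
Q = 122.9 × (20.08 − (-19.5)) / 4.0994 = 1186.6 W

1187 W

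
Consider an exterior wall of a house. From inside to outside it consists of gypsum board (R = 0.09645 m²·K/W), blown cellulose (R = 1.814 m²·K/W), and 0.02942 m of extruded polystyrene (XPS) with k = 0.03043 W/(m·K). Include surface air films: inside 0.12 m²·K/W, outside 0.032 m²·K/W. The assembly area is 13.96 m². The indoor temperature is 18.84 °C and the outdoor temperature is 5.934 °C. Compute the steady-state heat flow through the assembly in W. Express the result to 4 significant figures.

0.02942/0.03043 = 0.96681
R_total = 0.12 + 0.09645 + 1.814 + 0.96681 + 0.032 = 3.0293 m²·K/W
Q = A·ΔT/R = 13.96 × (18.84 − 5.934) / 3.0293 = 59.476 W

59.48 W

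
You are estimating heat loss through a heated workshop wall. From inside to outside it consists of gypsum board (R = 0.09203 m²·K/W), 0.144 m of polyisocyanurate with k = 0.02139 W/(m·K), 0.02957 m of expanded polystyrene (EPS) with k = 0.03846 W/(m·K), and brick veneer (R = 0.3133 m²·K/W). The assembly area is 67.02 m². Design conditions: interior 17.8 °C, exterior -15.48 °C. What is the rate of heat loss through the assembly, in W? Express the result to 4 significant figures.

282.1 W

0.144/0.02139 = 6.7321
0.02957/0.03846 = 0.76885
R_total = 0.09203 + 6.7321 + 0.76885 + 0.3133 = 7.9063 m²·K/W
Q = A·ΔT/R = 67.02 × (17.8 − (-15.48)) / 7.9063 = 282.11 W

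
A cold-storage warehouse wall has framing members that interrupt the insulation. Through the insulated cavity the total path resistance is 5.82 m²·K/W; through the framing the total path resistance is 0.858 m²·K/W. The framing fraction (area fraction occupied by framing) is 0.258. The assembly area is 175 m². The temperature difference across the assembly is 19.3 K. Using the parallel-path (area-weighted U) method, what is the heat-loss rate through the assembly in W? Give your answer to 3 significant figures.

1450 W

U_eff = 0.742/5.82 + 0.258/0.858 = 0.1275 + 0.3007 = 0.4282
R_eff = 1/U_eff = 2.335 m²·K/W
Q = 175 × 19.3 / 2.335 = 1446 W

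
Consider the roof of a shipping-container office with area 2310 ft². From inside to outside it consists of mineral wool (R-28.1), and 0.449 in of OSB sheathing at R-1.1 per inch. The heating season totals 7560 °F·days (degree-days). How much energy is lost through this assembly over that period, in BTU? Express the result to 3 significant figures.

14700000 BTU

0.449 × 1.1 = 0.4939
R_total = 28.1 + 0.4939 = 28.59 ft²·°F·h/BTU
E = A × HDD × 24 / R = 2310 × 7560 × 24 / 28.59 = 14660000 BTU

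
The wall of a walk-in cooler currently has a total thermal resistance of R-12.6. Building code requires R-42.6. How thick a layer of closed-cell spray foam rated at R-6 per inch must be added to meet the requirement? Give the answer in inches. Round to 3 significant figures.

ΔR = 42.6 − 12.6 = 30 ft²·°F·h/BTU
L = ΔR / (R/in) = 30/6 = 5 in

5.00 in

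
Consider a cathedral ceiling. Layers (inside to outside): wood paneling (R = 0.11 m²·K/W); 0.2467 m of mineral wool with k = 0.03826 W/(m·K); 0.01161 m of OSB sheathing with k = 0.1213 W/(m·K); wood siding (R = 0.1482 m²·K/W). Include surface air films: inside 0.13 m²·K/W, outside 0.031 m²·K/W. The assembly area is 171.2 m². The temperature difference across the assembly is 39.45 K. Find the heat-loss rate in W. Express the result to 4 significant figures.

0.2467/0.03826 = 6.448
0.01161/0.1213 = 0.095713
R_total = 0.13 + 0.11 + 6.448 + 0.095713 + 0.1482 + 0.031 = 6.9629 m²·K/W
Q = A·ΔT/R = 171.2 × 39.45 / 6.9629 = 969.98 W

970.0 W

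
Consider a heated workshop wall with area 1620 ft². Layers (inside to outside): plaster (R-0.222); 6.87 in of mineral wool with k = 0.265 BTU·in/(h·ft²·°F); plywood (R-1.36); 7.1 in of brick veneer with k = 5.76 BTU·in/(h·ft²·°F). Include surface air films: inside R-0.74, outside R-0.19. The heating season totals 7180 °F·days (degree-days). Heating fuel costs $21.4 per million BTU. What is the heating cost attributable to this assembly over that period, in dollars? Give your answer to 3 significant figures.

201 dollars

6.87/0.265 = 25.92
7.1/5.76 = 1.233
R_total = 0.74 + 0.222 + 25.92 + 1.36 + 1.233 + 0.19 = 29.67 ft²·°F·h/BTU
E = A × HDD × 24 / R = 1620 × 7180 × 24 / 29.67 = 9409000 BTU
Cost = 9409000/10⁶ × 21.4 = $201.4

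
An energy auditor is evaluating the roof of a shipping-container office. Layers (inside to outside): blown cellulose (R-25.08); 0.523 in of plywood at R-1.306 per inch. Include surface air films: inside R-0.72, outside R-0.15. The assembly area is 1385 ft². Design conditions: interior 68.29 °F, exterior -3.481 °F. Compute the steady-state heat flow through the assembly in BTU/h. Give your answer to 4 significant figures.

3732 BTU/h

0.523 × 1.306 = 0.68304
R_total = 0.72 + 25.08 + 0.68304 + 0.15 = 26.633 ft²·°F·h/BTU
Q = A·ΔT/R = 1385 × (68.29 − (-3.481)) / 26.633 = 3732.3 BTU/h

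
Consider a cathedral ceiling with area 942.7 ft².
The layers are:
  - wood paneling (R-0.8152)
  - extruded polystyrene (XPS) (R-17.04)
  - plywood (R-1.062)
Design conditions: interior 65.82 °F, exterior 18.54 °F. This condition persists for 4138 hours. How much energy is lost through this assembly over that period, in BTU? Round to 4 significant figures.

R_total = 0.8152 + 17.04 + 1.062 = 18.917 ft²·°F·h/BTU
Q = 942.7 × (65.82 − 18.54) / 18.917 = 2356.1 BTU/h
E = 2356.1 × 4138 = 9749600 BTU

9750000 BTU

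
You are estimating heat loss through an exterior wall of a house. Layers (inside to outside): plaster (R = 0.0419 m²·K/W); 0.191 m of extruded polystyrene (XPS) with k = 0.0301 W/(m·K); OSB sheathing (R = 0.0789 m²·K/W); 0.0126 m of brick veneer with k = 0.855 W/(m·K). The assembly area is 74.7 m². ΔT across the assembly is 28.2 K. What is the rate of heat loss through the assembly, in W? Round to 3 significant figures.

0.191/0.0301 = 6.346
0.0126/0.855 = 0.01474
R_total = 0.0419 + 6.346 + 0.0789 + 0.01474 = 6.481 m²·K/W
Q = A·ΔT/R = 74.7 × 28.2 / 6.481 = 325 W

325 W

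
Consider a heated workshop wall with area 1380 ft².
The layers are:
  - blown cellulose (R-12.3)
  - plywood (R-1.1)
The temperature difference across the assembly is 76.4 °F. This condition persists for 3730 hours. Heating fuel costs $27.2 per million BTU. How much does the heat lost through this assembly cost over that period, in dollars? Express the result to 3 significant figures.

798 dollars

R_total = 12.3 + 1.1 = 13.4 ft²·°F·h/BTU
Q = 1380 × 76.4 / 13.4 = 7868 BTU/h
E = 7868 × 3730 = 29350000 BTU
Cost = 29350000/10⁶ × 27.2 = $798.3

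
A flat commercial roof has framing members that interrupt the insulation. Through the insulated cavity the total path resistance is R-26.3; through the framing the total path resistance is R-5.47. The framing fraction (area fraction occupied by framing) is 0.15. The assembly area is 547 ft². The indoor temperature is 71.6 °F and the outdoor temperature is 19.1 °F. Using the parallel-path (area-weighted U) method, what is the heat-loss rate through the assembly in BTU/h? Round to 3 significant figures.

1720 BTU/h

U_eff = 0.85/26.3 + 0.15/5.47 = 0.03232 + 0.02742 = 0.05974
R_eff = 1/U_eff = 16.74 ft²·°F·h/BTU
Q = 547 × (71.6 − 19.1) / 16.74 = 1716 BTU/h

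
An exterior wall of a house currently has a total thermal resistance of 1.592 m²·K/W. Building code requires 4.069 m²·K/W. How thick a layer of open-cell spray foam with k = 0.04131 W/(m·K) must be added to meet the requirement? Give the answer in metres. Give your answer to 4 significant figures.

ΔR = 4.069 − 1.592 = 2.477 m²·K/W
L = ΔR × k = 2.477 × 0.04131 = 0.10232 m

0.1023 m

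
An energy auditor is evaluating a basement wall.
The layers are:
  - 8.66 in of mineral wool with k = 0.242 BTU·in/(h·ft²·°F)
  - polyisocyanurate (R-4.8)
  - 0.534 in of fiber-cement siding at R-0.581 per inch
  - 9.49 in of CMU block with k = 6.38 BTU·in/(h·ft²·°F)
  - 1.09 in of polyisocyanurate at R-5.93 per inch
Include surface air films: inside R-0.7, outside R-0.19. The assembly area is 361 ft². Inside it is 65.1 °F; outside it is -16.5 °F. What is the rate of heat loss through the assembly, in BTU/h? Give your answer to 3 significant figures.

592 BTU/h

8.66/0.242 = 35.79
0.534 × 0.581 = 0.3103
9.49/6.38 = 1.487
1.09 × 5.93 = 6.464
R_total = 0.7 + 35.79 + 4.8 + 0.3103 + 1.487 + 6.464 + 0.19 = 49.74 ft²·°F·h/BTU
Q = A·ΔT/R = 361 × (65.1 − (-16.5)) / 49.74 = 592.3 BTU/h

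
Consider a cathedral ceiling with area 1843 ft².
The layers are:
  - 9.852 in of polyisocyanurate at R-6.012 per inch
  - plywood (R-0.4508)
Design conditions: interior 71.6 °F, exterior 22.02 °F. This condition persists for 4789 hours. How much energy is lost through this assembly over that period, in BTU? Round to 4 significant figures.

9.852 × 6.012 = 59.23
R_total = 59.23 + 0.4508 = 59.681 ft²·°F·h/BTU
Q = 1843 × (71.6 − 22.02) / 59.681 = 1531.1 BTU/h
E = 1531.1 × 4789 = 7332300 BTU

7332000 BTU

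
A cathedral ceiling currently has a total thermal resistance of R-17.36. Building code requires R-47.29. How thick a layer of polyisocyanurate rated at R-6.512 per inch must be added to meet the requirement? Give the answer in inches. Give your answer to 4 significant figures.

4.596 in

ΔR = 47.29 − 17.36 = 29.93 ft²·°F·h/BTU
L = ΔR / (R/in) = 29.93/6.512 = 4.5961 in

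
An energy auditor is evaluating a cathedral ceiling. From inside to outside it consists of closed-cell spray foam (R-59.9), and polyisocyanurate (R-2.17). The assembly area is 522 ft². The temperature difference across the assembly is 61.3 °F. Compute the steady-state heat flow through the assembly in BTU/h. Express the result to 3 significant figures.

516 BTU/h

R_total = 59.9 + 2.17 = 62.07 ft²·°F·h/BTU
Q = A·ΔT/R = 522 × 61.3 / 62.07 = 515.5 BTU/h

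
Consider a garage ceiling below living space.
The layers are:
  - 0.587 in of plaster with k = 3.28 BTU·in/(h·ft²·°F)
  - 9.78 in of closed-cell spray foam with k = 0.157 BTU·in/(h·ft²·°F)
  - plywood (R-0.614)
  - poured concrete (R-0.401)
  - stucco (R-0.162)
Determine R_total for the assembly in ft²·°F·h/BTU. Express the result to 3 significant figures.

0.587/3.28 = 0.179
9.78/0.157 = 62.29
R_total = 0.179 + 62.29 + 0.614 + 0.401 + 0.162 = 63.65 ft²·°F·h/BTU

63.6 ft²·°F·h/BTU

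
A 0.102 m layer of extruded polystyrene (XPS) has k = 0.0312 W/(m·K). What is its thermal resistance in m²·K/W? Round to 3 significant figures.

3.27 m²·K/W

R = L/k = 0.102/0.0312 = 3.269 m²·K/W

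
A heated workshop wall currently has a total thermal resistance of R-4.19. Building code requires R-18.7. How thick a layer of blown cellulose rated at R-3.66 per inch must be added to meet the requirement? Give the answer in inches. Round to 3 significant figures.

ΔR = 18.7 − 4.19 = 14.51 ft²·°F·h/BTU
L = ΔR / (R/in) = 14.51/3.66 = 3.964 in

3.96 in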